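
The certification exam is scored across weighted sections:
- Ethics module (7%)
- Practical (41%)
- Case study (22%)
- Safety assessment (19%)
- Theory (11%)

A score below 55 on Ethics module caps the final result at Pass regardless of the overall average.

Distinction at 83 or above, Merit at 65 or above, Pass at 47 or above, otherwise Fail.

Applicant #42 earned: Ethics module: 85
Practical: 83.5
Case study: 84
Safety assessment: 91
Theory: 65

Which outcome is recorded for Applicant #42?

Distinction

Ethics module score 85 ≥ 55: minimum met.
Weighted total:
  Ethics module 85 × 0.07 = 5.95
  Practical 83.5 × 0.41 = 34.235
  Case study 84 × 0.22 = 18.48
  Safety assessment 91 × 0.19 = 17.29
  Theory 65 × 0.11 = 7.15
Sum = 83.105
83.105 ≥ 83 → Distinction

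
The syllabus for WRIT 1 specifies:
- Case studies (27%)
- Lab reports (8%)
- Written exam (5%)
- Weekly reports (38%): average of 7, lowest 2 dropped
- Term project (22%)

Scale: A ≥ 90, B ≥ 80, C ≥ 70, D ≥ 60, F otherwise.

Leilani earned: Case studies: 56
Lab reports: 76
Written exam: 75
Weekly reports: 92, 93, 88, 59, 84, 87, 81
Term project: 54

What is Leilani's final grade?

C

Weekly reports: drop 59, 81 → average of remaining 5 = 444/5 = 88.8
Weighted total:
  Case studies 56 × 0.27 = 15.12
  Lab reports 76 × 0.08 = 6.08
  Written exam 75 × 0.05 = 3.75
  Weekly reports 88.8 × 0.38 = 33.744
  Term project 54 × 0.22 = 11.88
Sum = 70.574
70.574 is ≥ 70 and < 80 → C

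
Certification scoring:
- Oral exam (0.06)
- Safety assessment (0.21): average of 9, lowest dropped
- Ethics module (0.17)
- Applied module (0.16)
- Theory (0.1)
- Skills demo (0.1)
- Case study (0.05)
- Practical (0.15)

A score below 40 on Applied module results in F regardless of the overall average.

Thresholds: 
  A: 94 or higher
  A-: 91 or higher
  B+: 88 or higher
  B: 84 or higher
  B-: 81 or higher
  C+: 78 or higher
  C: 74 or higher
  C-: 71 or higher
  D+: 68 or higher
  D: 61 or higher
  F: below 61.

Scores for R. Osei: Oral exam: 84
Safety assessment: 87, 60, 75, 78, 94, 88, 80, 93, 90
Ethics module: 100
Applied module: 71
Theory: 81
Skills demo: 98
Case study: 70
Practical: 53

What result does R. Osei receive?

Safety assessment: drop 60 → average of remaining 8 = 685/8 = 85.625
Applied module score 71 ≥ 40: minimum met.
Weighted total:
  Oral exam 84 × 0.06 = 5.04
  Safety assessment 85.625 × 0.21 = 17.98125
  Ethics module 100 × 0.17 = 17
  Applied module 71 × 0.16 = 11.36
  Theory 81 × 0.1 = 8.1
  Skills demo 98 × 0.1 = 9.8
  Case study 70 × 0.05 = 3.5
  Practical 53 × 0.15 = 7.95
Sum = 80.73125
80.73125 is ≥ 78 and < 81 → C+

C+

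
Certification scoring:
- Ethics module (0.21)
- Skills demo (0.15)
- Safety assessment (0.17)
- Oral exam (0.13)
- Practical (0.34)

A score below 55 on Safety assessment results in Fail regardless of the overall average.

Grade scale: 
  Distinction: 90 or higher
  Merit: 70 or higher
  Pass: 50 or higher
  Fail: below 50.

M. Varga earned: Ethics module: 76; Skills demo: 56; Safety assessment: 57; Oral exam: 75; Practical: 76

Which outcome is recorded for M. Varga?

Safety assessment score 57 ≥ 55: minimum met.
Weighted total:
  Ethics module 76 × 0.21 = 15.96
  Skills demo 56 × 0.15 = 8.4
  Safety assessment 57 × 0.17 = 9.69
  Oral exam 75 × 0.13 = 9.75
  Practical 76 × 0.34 = 25.84
Sum = 69.64
69.64 is ≥ 50 and < 70 → Pass

Pass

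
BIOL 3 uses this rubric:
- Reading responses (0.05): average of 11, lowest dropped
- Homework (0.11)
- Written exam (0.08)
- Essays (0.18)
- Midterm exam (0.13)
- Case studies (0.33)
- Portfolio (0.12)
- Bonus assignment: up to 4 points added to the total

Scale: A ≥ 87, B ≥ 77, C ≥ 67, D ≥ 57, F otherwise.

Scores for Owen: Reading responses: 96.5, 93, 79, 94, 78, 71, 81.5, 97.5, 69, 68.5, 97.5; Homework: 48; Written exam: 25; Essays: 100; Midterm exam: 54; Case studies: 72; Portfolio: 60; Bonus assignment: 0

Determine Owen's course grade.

C

Reading responses: drop 68.5 → average of remaining 10 = 857/10 = 85.7
Weighted total:
  Reading responses 85.7 × 0.05 = 4.285
  Homework 48 × 0.11 = 5.28
  Written exam 25 × 0.08 = 2
  Essays 100 × 0.18 = 18
  Midterm exam 54 × 0.13 = 7.02
  Case studies 72 × 0.33 = 23.76
  Portfolio 60 × 0.12 = 7.2
Sum = 67.545
Bonus assignment: 67.545 + 0 = 67.545
67.545 is ≥ 67 and < 77 → C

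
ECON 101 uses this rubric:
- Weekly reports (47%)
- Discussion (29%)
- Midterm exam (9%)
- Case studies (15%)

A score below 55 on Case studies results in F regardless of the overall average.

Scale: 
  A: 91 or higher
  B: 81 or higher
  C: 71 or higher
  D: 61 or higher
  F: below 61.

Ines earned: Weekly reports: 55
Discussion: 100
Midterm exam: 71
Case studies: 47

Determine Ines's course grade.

Case studies score 47 < 55: minimum not met.
Weighted total:
  Weekly reports 55 × 0.47 = 25.85
  Discussion 100 × 0.29 = 29
  Midterm exam 71 × 0.09 = 6.39
  Case studies 47 × 0.15 = 7.05
Sum = 68.29
Because the Case studies minimum was not met, the result is F.

F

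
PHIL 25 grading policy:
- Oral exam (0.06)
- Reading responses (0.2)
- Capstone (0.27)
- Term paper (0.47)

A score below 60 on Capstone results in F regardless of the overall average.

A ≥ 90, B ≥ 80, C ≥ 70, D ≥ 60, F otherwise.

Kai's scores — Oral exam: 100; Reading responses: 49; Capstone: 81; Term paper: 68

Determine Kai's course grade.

Capstone score 81 ≥ 60: minimum met.
Weighted total:
  Oral exam 100 × 0.06 = 6
  Reading responses 49 × 0.2 = 9.8
  Capstone 81 × 0.27 = 21.87
  Term paper 68 × 0.47 = 31.96
Sum = 69.63
69.63 is ≥ 60 and < 70 → D

D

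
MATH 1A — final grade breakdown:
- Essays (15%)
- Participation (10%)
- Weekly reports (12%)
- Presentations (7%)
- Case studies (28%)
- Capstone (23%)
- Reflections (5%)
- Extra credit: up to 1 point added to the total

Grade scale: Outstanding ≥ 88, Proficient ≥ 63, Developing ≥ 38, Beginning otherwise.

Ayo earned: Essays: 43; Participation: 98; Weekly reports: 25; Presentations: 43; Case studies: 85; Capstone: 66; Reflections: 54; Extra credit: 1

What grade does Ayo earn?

Proficient

Weighted total:
  Essays 43 × 0.15 = 6.45
  Participation 98 × 0.1 = 9.8
  Weekly reports 25 × 0.12 = 3
  Presentations 43 × 0.07 = 3.01
  Case studies 85 × 0.28 = 23.8
  Capstone 66 × 0.23 = 15.18
  Reflections 54 × 0.05 = 2.7
Sum = 63.94
Extra credit: 63.94 + 1 = 64.94
64.94 is ≥ 63 and < 88 → Proficient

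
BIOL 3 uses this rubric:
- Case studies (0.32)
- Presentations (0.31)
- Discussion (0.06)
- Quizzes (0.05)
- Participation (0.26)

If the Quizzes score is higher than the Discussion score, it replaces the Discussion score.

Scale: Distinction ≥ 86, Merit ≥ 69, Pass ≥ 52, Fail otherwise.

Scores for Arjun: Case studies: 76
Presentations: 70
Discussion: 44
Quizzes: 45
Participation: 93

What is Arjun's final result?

Quizzes (45) > Discussion (44), so Discussion counts as 45.
Weighted total:
  Case studies 76 × 0.32 = 24.32
  Presentations 70 × 0.31 = 21.7
  Discussion 45 × 0.06 = 2.7
  Quizzes 45 × 0.05 = 2.25
  Participation 93 × 0.26 = 24.18
Sum = 75.15
75.15 is ≥ 69 and < 86 → Merit

Merit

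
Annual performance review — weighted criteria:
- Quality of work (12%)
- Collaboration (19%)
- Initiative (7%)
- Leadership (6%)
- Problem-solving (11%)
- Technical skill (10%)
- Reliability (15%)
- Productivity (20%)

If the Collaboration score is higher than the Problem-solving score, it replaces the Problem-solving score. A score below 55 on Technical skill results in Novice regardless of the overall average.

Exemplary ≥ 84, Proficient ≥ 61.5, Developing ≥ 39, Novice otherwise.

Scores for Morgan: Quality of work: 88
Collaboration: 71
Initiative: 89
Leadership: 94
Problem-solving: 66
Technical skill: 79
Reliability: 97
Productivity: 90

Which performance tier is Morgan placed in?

Exemplary

Collaboration (71) > Problem-solving (66), so Problem-solving counts as 71.
Technical skill score 79 ≥ 55: minimum met.
Weighted total:
  Quality of work 88 × 0.12 = 10.56
  Collaboration 71 × 0.19 = 13.49
  Initiative 89 × 0.07 = 6.23
  Leadership 94 × 0.06 = 5.64
  Problem-solving 71 × 0.11 = 7.81
  Technical skill 79 × 0.1 = 7.9
  Reliability 97 × 0.15 = 14.55
  Productivity 90 × 0.2 = 18
Sum = 84.18
84.18 ≥ 84 → Exemplary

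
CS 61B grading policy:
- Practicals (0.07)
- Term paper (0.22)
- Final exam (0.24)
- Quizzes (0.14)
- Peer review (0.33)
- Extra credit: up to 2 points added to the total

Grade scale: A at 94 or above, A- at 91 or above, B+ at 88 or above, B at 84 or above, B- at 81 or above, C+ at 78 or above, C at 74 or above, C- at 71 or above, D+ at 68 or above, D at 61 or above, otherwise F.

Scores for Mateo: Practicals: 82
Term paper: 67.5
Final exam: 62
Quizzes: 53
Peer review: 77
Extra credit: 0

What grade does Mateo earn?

D+

Weighted total:
  Practicals 82 × 0.07 = 5.74
  Term paper 67.5 × 0.22 = 14.85
  Final exam 62 × 0.24 = 14.88
  Quizzes 53 × 0.14 = 7.42
  Peer review 77 × 0.33 = 25.41
Sum = 68.3
Extra credit: 68.3 + 0 = 68.3
68.3 is ≥ 68 and < 71 → D+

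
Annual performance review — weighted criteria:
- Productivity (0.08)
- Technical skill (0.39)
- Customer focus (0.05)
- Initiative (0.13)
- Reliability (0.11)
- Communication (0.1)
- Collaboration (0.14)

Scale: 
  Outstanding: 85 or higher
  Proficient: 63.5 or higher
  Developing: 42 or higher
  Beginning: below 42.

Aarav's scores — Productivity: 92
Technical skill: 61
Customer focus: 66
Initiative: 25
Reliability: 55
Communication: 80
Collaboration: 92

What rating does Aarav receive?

Weighted total:
  Productivity 92 × 0.08 = 7.36
  Technical skill 61 × 0.39 = 23.79
  Customer focus 66 × 0.05 = 3.3
  Initiative 25 × 0.13 = 3.25
  Reliability 55 × 0.11 = 6.05
  Communication 80 × 0.1 = 8
  Collaboration 92 × 0.14 = 12.88
Sum = 64.63
64.63 is ≥ 63.5 and < 85 → Proficient

Proficient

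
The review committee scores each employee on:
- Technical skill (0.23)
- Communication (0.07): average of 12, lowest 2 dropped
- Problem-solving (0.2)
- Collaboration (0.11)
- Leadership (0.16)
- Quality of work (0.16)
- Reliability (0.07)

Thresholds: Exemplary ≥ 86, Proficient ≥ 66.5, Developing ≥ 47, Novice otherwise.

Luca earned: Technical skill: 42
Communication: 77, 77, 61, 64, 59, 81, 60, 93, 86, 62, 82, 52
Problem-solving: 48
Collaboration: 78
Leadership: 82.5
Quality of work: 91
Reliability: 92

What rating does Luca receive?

Proficient

Communication: drop 52, 59 → average of remaining 10 = 743/10 = 74.3
Weighted total:
  Technical skill 42 × 0.23 = 9.66
  Communication 74.3 × 0.07 = 5.201
  Problem-solving 48 × 0.2 = 9.6
  Collaboration 78 × 0.11 = 8.58
  Leadership 82.5 × 0.16 = 13.2
  Quality of work 91 × 0.16 = 14.56
  Reliability 92 × 0.07 = 6.44
Sum = 67.241
67.241 is ≥ 66.5 and < 86 → Proficient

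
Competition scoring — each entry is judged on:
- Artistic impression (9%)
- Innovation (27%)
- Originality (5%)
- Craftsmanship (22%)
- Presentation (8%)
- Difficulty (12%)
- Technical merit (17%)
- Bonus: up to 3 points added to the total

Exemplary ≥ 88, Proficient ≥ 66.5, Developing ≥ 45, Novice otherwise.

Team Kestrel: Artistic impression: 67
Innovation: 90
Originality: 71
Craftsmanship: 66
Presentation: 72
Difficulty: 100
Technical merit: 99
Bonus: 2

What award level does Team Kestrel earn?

Weighted total:
  Artistic impression 67 × 0.09 = 6.03
  Innovation 90 × 0.27 = 24.3
  Originality 71 × 0.05 = 3.55
  Craftsmanship 66 × 0.22 = 14.52
  Presentation 72 × 0.08 = 5.76
  Difficulty 100 × 0.12 = 12
  Technical merit 99 × 0.17 = 16.83
Sum = 82.99
Bonus: 82.99 + 2 = 84.99
84.99 is ≥ 66.5 and < 88 → Proficient

Proficient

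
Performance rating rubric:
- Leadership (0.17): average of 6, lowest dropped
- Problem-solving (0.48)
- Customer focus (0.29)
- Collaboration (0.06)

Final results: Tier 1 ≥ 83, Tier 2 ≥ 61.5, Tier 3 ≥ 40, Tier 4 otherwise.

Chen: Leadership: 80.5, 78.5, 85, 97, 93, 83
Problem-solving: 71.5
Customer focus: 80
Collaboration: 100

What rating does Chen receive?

Tier 2

Leadership: drop 78.5 → average of remaining 5 = 438.5/5 = 87.7
Weighted total:
  Leadership 87.7 × 0.17 = 14.909
  Problem-solving 71.5 × 0.48 = 34.32
  Customer focus 80 × 0.29 = 23.2
  Collaboration 100 × 0.06 = 6
Sum = 78.429
78.429 is ≥ 61.5 and < 83 → Tier 2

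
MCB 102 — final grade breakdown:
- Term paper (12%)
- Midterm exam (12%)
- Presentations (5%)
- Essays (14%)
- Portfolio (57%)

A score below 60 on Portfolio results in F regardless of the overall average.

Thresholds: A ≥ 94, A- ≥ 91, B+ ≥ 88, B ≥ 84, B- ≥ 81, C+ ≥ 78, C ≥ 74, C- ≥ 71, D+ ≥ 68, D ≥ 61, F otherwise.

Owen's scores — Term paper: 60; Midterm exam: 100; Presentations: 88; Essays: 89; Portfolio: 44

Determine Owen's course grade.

Portfolio score 44 < 60: minimum not met.
Weighted total:
  Term paper 60 × 0.12 = 7.2
  Midterm exam 100 × 0.12 = 12
  Presentations 88 × 0.05 = 4.4
  Essays 89 × 0.14 = 12.46
  Portfolio 44 × 0.57 = 25.08
Sum = 61.14
Because the Portfolio minimum was not met, the result is F.

F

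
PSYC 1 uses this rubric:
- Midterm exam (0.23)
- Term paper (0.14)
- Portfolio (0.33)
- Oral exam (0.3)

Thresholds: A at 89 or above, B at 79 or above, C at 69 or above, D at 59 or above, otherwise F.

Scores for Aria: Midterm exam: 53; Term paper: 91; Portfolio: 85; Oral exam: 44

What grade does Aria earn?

D

Weighted total:
  Midterm exam 53 × 0.23 = 12.19
  Term paper 91 × 0.14 = 12.74
  Portfolio 85 × 0.33 = 28.05
  Oral exam 44 × 0.3 = 13.2
Sum = 66.18
66.18 is ≥ 59 and < 69 → D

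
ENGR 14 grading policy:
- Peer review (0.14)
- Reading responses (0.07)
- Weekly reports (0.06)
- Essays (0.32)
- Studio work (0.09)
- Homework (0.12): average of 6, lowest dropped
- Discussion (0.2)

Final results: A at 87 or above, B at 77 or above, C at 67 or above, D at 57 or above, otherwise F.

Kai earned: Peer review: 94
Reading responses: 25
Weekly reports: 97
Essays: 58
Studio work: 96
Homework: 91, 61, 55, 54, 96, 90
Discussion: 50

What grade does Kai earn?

Homework: drop 54 → average of remaining 5 = 393/5 = 78.6
Weighted total:
  Peer review 94 × 0.14 = 13.16
  Reading responses 25 × 0.07 = 1.75
  Weekly reports 97 × 0.06 = 5.82
  Essays 58 × 0.32 = 18.56
  Studio work 96 × 0.09 = 8.64
  Homework 78.6 × 0.12 = 9.432
  Discussion 50 × 0.2 = 10
Sum = 67.362
67.362 is ≥ 67 and < 77 → C

C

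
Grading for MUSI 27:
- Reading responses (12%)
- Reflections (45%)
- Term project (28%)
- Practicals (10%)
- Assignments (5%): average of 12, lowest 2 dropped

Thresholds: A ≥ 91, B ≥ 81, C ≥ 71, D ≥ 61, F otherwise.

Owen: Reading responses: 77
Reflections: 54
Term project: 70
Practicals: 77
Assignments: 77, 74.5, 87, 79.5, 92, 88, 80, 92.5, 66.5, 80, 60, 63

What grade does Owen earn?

D

Assignments: drop 60, 63 → average of remaining 10 = 817/10 = 81.7
Weighted total:
  Reading responses 77 × 0.12 = 9.24
  Reflections 54 × 0.45 = 24.3
  Term project 70 × 0.28 = 19.6
  Practicals 77 × 0.1 = 7.7
  Assignments 81.7 × 0.05 = 4.085
Sum = 64.925
64.925 is ≥ 61 and < 71 → D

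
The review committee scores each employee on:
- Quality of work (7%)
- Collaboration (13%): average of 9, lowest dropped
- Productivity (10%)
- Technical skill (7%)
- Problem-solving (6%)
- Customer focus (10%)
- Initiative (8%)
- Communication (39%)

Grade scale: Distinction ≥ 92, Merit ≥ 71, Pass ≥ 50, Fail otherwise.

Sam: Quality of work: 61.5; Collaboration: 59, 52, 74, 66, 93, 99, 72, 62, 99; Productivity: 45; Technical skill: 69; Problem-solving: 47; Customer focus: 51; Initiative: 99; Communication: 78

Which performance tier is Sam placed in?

Pass

Collaboration: drop 52 → average of remaining 8 = 624/8 = 78
Weighted total:
  Quality of work 61.5 × 0.07 = 4.305
  Collaboration 78 × 0.13 = 10.14
  Productivity 45 × 0.1 = 4.5
  Technical skill 69 × 0.07 = 4.83
  Problem-solving 47 × 0.06 = 2.82
  Customer focus 51 × 0.1 = 5.1
  Initiative 99 × 0.08 = 7.92
  Communication 78 × 0.39 = 30.42
Sum = 70.035
70.035 is ≥ 50 and < 71 → Pass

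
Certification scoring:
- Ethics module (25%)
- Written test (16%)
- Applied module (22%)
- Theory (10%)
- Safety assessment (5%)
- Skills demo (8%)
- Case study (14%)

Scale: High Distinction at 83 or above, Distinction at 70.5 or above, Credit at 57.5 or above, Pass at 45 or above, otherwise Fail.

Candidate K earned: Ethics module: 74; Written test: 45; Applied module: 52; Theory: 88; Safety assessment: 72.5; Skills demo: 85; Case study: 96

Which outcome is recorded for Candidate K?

Weighted total:
  Ethics module 74 × 0.25 = 18.5
  Written test 45 × 0.16 = 7.2
  Applied module 52 × 0.22 = 11.44
  Theory 88 × 0.1 = 8.8
  Safety assessment 72.5 × 0.05 = 3.625
  Skills demo 85 × 0.08 = 6.8
  Case study 96 × 0.14 = 13.44
Sum = 69.805
69.805 is ≥ 57.5 and < 70.5 → Credit

Credit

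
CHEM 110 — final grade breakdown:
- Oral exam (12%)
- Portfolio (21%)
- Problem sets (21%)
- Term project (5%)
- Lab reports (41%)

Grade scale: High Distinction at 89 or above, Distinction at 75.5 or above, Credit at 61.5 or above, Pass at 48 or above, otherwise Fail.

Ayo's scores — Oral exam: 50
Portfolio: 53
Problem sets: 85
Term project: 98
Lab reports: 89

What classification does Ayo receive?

Weighted total:
  Oral exam 50 × 0.12 = 6
  Portfolio 53 × 0.21 = 11.13
  Problem sets 85 × 0.21 = 17.85
  Term project 98 × 0.05 = 4.9
  Lab reports 89 × 0.41 = 36.49
Sum = 76.37
76.37 is ≥ 75.5 and < 89 → Distinction

Distinction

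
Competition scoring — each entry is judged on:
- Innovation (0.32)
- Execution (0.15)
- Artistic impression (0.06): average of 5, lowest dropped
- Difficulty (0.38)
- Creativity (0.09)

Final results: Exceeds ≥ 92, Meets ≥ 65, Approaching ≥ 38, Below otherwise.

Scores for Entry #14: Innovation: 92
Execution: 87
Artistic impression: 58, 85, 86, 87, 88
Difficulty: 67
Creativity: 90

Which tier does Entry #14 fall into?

Meets

Artistic impression: drop 58 → average of remaining 4 = 346/4 = 86.5
Weighted total:
  Innovation 92 × 0.32 = 29.44
  Execution 87 × 0.15 = 13.05
  Artistic impression 86.5 × 0.06 = 5.19
  Difficulty 67 × 0.38 = 25.46
  Creativity 90 × 0.09 = 8.1
Sum = 81.24
81.24 is ≥ 65 and < 92 → Meets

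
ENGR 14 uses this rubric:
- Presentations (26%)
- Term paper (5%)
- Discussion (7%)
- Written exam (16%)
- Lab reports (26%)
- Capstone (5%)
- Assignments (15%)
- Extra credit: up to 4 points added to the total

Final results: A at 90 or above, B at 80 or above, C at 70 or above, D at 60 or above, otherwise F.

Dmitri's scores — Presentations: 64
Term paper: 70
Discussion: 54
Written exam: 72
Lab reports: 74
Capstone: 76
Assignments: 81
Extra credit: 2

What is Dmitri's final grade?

Weighted total:
  Presentations 64 × 0.26 = 16.64
  Term paper 70 × 0.05 = 3.5
  Discussion 54 × 0.07 = 3.78
  Written exam 72 × 0.16 = 11.52
  Lab reports 74 × 0.26 = 19.24
  Capstone 76 × 0.05 = 3.8
  Assignments 81 × 0.15 = 12.15
Sum = 70.63
Extra credit: 70.63 + 2 = 72.63
72.63 is ≥ 70 and < 80 → C

C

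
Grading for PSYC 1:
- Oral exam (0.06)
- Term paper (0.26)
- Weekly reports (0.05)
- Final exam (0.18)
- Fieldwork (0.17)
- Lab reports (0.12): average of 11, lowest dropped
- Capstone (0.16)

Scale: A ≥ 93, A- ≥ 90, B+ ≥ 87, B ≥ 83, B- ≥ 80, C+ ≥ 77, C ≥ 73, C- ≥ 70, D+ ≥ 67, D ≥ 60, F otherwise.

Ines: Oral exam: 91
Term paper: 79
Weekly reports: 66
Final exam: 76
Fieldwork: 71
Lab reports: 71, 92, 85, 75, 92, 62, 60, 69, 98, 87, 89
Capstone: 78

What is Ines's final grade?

Lab reports: drop 60 → average of remaining 10 = 820/10 = 82
Weighted total:
  Oral exam 91 × 0.06 = 5.46
  Term paper 79 × 0.26 = 20.54
  Weekly reports 66 × 0.05 = 3.3
  Final exam 76 × 0.18 = 13.68
  Fieldwork 71 × 0.17 = 12.07
  Lab reports 82 × 0.12 = 9.84
  Capstone 78 × 0.16 = 12.48
Sum = 77.37
77.37 is ≥ 77 and < 80 → C+

C+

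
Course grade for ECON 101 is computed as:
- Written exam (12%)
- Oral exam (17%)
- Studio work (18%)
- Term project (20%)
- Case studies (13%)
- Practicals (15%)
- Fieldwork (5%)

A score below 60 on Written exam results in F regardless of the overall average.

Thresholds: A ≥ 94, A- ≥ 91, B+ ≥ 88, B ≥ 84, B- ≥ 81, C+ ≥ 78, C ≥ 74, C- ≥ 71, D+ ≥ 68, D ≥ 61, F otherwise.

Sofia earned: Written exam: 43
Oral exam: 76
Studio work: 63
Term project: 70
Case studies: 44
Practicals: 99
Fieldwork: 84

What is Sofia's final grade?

F

Written exam score 43 < 60: minimum not met.
Weighted total:
  Written exam 43 × 0.12 = 5.16
  Oral exam 76 × 0.17 = 12.92
  Studio work 63 × 0.18 = 11.34
  Term project 70 × 0.2 = 14
  Case studies 44 × 0.13 = 5.72
  Practicals 99 × 0.15 = 14.85
  Fieldwork 84 × 0.05 = 4.2
Sum = 68.19
Because the Written exam minimum was not met, the result is F.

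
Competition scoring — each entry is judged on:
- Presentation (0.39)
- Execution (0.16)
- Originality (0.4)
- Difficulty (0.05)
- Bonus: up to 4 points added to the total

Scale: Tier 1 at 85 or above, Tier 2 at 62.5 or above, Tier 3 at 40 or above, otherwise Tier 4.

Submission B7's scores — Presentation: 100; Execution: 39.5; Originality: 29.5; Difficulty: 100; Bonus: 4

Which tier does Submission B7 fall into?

Tier 2

Weighted total:
  Presentation 100 × 0.39 = 39
  Execution 39.5 × 0.16 = 6.32
  Originality 29.5 × 0.4 = 11.8
  Difficulty 100 × 0.05 = 5
Sum = 62.12
Bonus: 62.12 + 4 = 66.12
66.12 is ≥ 62.5 and < 85 → Tier 2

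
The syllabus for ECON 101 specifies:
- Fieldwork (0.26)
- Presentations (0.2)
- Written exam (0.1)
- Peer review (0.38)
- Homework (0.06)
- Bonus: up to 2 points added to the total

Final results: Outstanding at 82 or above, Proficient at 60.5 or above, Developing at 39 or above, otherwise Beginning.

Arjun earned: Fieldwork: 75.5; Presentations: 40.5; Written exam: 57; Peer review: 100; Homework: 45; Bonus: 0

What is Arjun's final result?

Weighted total:
  Fieldwork 75.5 × 0.26 = 19.63
  Presentations 40.5 × 0.2 = 8.1
  Written exam 57 × 0.1 = 5.7
  Peer review 100 × 0.38 = 38
  Homework 45 × 0.06 = 2.7
Sum = 74.13
Bonus: 74.13 + 0 = 74.13
74.13 is ≥ 60.5 and < 82 → Proficient

Proficient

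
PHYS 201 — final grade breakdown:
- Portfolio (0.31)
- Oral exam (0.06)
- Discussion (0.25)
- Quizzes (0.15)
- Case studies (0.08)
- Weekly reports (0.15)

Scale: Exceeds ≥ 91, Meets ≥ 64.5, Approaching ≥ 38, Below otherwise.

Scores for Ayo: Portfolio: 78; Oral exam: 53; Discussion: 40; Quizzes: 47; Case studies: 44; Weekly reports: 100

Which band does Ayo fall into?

Approaching

Weighted total:
  Portfolio 78 × 0.31 = 24.18
  Oral exam 53 × 0.06 = 3.18
  Discussion 40 × 0.25 = 10
  Quizzes 47 × 0.15 = 7.05
  Case studies 44 × 0.08 = 3.52
  Weekly reports 100 × 0.15 = 15
Sum = 62.93
62.93 is ≥ 38 and < 64.5 → Approaching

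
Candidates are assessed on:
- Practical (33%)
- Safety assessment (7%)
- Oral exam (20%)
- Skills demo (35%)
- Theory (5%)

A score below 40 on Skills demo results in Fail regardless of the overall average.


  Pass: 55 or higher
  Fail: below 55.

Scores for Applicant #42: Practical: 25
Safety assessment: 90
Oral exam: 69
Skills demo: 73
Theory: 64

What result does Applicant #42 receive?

Pass

Skills demo score 73 ≥ 40: minimum met.
Weighted total:
  Practical 25 × 0.33 = 8.25
  Safety assessment 90 × 0.07 = 6.3
  Oral exam 69 × 0.2 = 13.8
  Skills demo 73 × 0.35 = 25.55
  Theory 64 × 0.05 = 3.2
Sum = 57.1
57.1 ≥ 55 → Pass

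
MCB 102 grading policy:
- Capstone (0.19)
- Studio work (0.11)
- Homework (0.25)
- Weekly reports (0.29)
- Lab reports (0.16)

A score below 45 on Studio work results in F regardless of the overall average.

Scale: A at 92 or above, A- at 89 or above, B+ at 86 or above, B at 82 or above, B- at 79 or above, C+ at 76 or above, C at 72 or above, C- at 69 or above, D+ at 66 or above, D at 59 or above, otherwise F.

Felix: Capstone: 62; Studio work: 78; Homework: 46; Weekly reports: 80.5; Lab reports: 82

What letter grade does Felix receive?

Studio work score 78 ≥ 45: minimum met.
Weighted total:
  Capstone 62 × 0.19 = 11.78
  Studio work 78 × 0.11 = 8.58
  Homework 46 × 0.25 = 11.5
  Weekly reports 80.5 × 0.29 = 23.345
  Lab reports 82 × 0.16 = 13.12
Sum = 68.325
68.325 is ≥ 66 and < 69 → D+

D+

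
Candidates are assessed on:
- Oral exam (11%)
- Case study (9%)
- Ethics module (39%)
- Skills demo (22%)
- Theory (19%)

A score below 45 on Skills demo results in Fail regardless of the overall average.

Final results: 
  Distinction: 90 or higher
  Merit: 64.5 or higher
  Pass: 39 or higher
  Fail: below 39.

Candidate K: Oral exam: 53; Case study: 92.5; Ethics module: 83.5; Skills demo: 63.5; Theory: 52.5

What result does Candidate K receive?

Skills demo score 63.5 ≥ 45: minimum met.
Weighted total:
  Oral exam 53 × 0.11 = 5.83
  Case study 92.5 × 0.09 = 8.325
  Ethics module 83.5 × 0.39 = 32.565
  Skills demo 63.5 × 0.22 = 13.97
  Theory 52.5 × 0.19 = 9.975
Sum = 70.665
70.665 is ≥ 64.5 and < 90 → Merit

Merit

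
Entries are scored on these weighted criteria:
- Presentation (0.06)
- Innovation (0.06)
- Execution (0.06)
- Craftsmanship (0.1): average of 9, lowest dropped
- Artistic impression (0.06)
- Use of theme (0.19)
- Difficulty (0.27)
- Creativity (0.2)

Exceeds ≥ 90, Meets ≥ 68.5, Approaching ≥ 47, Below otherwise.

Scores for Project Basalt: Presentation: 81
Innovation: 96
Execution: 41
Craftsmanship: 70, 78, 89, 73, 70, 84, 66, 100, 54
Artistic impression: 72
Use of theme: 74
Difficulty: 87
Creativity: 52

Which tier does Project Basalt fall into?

Meets

Craftsmanship: drop 54 → average of remaining 8 = 630/8 = 78.75
Weighted total:
  Presentation 81 × 0.06 = 4.86
  Innovation 96 × 0.06 = 5.76
  Execution 41 × 0.06 = 2.46
  Craftsmanship 78.75 × 0.1 = 7.875
  Artistic impression 72 × 0.06 = 4.32
  Use of theme 74 × 0.19 = 14.06
  Difficulty 87 × 0.27 = 23.49
  Creativity 52 × 0.2 = 10.4
Sum = 73.225
73.225 is ≥ 68.5 and < 90 → Meets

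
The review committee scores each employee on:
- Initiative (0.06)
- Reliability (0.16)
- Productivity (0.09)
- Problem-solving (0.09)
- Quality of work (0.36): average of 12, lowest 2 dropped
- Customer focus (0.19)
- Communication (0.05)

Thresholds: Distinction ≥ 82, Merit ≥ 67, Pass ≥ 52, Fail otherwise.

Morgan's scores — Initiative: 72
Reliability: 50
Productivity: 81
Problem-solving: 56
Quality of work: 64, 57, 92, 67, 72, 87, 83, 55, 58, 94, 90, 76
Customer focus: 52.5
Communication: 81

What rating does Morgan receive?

Quality of work: drop 55, 57 → average of remaining 10 = 783/10 = 78.3
Weighted total:
  Initiative 72 × 0.06 = 4.32
  Reliability 50 × 0.16 = 8
  Productivity 81 × 0.09 = 7.29
  Problem-solving 56 × 0.09 = 5.04
  Quality of work 78.3 × 0.36 = 28.188
  Customer focus 52.5 × 0.19 = 9.975
  Communication 81 × 0.05 = 4.05
Sum = 66.863
66.863 is ≥ 52 and < 67 → Pass

Pass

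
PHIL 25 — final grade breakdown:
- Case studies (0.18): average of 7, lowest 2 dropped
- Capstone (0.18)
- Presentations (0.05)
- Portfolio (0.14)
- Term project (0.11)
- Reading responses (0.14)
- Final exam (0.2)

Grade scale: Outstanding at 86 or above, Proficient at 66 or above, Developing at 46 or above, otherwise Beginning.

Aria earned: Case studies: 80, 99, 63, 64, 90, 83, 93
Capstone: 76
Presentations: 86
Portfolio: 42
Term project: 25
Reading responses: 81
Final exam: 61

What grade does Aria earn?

Proficient

Case studies: drop 63, 64 → average of remaining 5 = 445/5 = 89
Weighted total:
  Case studies 89 × 0.18 = 16.02
  Capstone 76 × 0.18 = 13.68
  Presentations 86 × 0.05 = 4.3
  Portfolio 42 × 0.14 = 5.88
  Term project 25 × 0.11 = 2.75
  Reading responses 81 × 0.14 = 11.34
  Final exam 61 × 0.2 = 12.2
Sum = 66.17
66.17 is ≥ 66 and < 86 → Proficient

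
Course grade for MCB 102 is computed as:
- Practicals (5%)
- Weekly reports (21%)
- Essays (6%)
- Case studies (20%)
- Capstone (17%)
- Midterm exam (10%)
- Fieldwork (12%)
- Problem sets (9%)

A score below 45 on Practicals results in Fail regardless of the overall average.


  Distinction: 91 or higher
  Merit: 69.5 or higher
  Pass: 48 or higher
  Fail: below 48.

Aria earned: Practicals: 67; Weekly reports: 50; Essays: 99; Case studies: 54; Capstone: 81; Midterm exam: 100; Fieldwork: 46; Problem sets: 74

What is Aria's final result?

Practicals score 67 ≥ 45: minimum met.
Weighted total:
  Practicals 67 × 0.05 = 3.35
  Weekly reports 50 × 0.21 = 10.5
  Essays 99 × 0.06 = 5.94
  Case studies 54 × 0.2 = 10.8
  Capstone 81 × 0.17 = 13.77
  Midterm exam 100 × 0.1 = 10
  Fieldwork 46 × 0.12 = 5.52
  Problem sets 74 × 0.09 = 6.66
Sum = 66.54
66.54 is ≥ 48 and < 69.5 → Pass

Pass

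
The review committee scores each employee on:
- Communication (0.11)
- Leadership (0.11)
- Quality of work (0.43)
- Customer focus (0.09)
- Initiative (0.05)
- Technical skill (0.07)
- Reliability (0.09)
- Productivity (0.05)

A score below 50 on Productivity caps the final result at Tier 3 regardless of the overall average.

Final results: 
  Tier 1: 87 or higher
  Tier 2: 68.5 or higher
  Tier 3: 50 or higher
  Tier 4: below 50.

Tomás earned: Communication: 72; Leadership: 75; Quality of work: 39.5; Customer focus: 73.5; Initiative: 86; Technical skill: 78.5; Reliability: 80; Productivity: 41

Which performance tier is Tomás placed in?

Productivity score 41 < 50: minimum not met.
Weighted total:
  Communication 72 × 0.11 = 7.92
  Leadership 75 × 0.11 = 8.25
  Quality of work 39.5 × 0.43 = 16.985
  Customer focus 73.5 × 0.09 = 6.615
  Initiative 86 × 0.05 = 4.3
  Technical skill 78.5 × 0.07 = 5.495
  Reliability 80 × 0.09 = 7.2
  Productivity 41 × 0.05 = 2.05
Sum = 58.815
58.815 would be Tier 3; cap at Tier 3 applies → Tier 3.

Tier 3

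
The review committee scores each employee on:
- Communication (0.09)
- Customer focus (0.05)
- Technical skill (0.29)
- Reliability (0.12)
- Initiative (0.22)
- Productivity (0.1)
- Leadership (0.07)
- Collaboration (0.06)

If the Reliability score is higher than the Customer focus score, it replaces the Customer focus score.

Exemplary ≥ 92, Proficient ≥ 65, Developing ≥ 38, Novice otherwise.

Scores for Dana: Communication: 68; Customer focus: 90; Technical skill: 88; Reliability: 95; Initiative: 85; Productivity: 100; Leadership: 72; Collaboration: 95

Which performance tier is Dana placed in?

Reliability (95) > Customer focus (90), so Customer focus counts as 95.
Weighted total:
  Communication 68 × 0.09 = 6.12
  Customer focus 95 × 0.05 = 4.75
  Technical skill 88 × 0.29 = 25.52
  Reliability 95 × 0.12 = 11.4
  Initiative 85 × 0.22 = 18.7
  Productivity 100 × 0.1 = 10
  Leadership 72 × 0.07 = 5.04
  Collaboration 95 × 0.06 = 5.7
Sum = 87.23
87.23 is ≥ 65 and < 92 → Proficient

Proficient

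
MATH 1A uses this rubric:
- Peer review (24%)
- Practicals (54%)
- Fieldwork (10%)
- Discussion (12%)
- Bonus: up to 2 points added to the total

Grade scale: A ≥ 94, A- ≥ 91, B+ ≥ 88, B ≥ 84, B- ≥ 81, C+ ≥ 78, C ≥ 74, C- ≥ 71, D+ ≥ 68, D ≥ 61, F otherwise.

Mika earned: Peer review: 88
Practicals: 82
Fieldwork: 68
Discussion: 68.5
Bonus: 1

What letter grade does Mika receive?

Weighted total:
  Peer review 88 × 0.24 = 21.12
  Practicals 82 × 0.54 = 44.28
  Fieldwork 68 × 0.1 = 6.8
  Discussion 68.5 × 0.12 = 8.22
Sum = 80.42
Bonus: 80.42 + 1 = 81.42
81.42 is ≥ 81 and < 84 → B-

B-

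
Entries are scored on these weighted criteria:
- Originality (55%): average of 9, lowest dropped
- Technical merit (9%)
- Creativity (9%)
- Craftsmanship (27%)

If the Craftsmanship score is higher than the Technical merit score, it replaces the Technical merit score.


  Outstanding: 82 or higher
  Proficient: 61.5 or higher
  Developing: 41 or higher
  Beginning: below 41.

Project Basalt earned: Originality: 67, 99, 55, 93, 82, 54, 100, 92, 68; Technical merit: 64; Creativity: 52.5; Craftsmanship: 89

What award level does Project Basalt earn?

Proficient

Originality: drop 54 → average of remaining 8 = 656/8 = 82
Craftsmanship (89) > Technical merit (64), so Technical merit counts as 89.
Weighted total:
  Originality 82 × 0.55 = 45.1
  Technical merit 89 × 0.09 = 8.01
  Creativity 52.5 × 0.09 = 4.725
  Craftsmanship 89 × 0.27 = 24.03
Sum = 81.865
81.865 is ≥ 61.5 and < 82 → Proficient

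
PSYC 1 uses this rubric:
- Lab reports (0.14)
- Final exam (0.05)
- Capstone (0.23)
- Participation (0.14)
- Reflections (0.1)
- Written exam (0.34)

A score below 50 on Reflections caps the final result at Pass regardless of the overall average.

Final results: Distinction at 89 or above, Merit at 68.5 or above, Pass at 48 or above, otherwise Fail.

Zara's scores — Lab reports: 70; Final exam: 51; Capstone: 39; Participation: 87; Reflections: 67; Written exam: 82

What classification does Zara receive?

Reflections score 67 ≥ 50: minimum met.
Weighted total:
  Lab reports 70 × 0.14 = 9.8
  Final exam 51 × 0.05 = 2.55
  Capstone 39 × 0.23 = 8.97
  Participation 87 × 0.14 = 12.18
  Reflections 67 × 0.1 = 6.7
  Written exam 82 × 0.34 = 27.88
Sum = 68.08
68.08 is ≥ 48 and < 68.5 → Pass

Pass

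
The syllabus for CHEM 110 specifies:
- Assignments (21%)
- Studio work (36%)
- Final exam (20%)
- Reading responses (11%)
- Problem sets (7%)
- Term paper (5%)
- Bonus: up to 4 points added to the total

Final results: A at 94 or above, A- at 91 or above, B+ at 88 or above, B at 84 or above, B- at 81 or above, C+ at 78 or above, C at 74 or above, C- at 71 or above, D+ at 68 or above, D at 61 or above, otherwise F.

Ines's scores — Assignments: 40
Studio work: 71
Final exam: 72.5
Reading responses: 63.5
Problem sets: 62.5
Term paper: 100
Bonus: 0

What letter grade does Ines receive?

Weighted total:
  Assignments 40 × 0.21 = 8.4
  Studio work 71 × 0.36 = 25.56
  Final exam 72.5 × 0.2 = 14.5
  Reading responses 63.5 × 0.11 = 6.985
  Problem sets 62.5 × 0.07 = 4.375
  Term paper 100 × 0.05 = 5
Sum = 64.82
Bonus: 64.82 + 0 = 64.82
64.82 is ≥ 61 and < 68 → D

D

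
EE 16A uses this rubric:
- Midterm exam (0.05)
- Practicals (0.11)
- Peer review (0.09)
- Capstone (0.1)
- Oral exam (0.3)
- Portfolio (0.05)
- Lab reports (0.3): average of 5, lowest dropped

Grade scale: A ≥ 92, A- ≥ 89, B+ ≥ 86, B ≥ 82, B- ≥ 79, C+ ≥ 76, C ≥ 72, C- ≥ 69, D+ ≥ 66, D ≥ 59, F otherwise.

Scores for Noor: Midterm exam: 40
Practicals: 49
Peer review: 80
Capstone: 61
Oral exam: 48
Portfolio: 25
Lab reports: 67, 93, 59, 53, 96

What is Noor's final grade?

D

Lab reports: drop 53 → average of remaining 4 = 315/4 = 78.75
Weighted total:
  Midterm exam 40 × 0.05 = 2
  Practicals 49 × 0.11 = 5.39
  Peer review 80 × 0.09 = 7.2
  Capstone 61 × 0.1 = 6.1
  Oral exam 48 × 0.3 = 14.4
  Portfolio 25 × 0.05 = 1.25
  Lab reports 78.75 × 0.3 = 23.625
Sum = 59.965
59.965 is ≥ 59 and < 66 → D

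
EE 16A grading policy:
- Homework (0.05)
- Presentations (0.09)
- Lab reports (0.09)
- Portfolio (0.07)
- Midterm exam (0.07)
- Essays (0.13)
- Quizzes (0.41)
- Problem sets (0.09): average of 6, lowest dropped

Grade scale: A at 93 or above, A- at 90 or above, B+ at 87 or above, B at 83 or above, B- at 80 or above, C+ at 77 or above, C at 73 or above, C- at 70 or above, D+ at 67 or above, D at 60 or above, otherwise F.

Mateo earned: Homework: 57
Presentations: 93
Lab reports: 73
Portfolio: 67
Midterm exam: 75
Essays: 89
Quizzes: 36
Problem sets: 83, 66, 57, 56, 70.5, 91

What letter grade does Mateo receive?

Problem sets: drop 56 → average of remaining 5 = 367.5/5 = 73.5
Weighted total:
  Homework 57 × 0.05 = 2.85
  Presentations 93 × 0.09 = 8.37
  Lab reports 73 × 0.09 = 6.57
  Portfolio 67 × 0.07 = 4.69
  Midterm exam 75 × 0.07 = 5.25
  Essays 89 × 0.13 = 11.57
  Quizzes 36 × 0.41 = 14.76
  Problem sets 73.5 × 0.09 = 6.615
Sum = 60.675
60.675 is ≥ 60 and < 67 → D

D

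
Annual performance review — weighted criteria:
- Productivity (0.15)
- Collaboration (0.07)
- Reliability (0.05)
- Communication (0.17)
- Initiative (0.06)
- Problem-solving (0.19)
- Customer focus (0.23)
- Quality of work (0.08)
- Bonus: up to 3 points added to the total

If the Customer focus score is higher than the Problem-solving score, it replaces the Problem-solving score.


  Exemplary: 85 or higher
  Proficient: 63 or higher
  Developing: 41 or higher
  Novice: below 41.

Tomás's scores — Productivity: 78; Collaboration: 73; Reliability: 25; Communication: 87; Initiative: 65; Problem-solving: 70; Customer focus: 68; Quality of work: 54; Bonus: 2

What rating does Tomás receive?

Proficient

Customer focus (68) ≤ Problem-solving (70), so Problem-solving stays at 70.
Weighted total:
  Productivity 78 × 0.15 = 11.7
  Collaboration 73 × 0.07 = 5.11
  Reliability 25 × 0.05 = 1.25
  Communication 87 × 0.17 = 14.79
  Initiative 65 × 0.06 = 3.9
  Problem-solving 70 × 0.19 = 13.3
  Customer focus 68 × 0.23 = 15.64
  Quality of work 54 × 0.08 = 4.32
Sum = 70.01
Bonus: 70.01 + 2 = 72.01
72.01 is ≥ 63 and < 85 → Proficient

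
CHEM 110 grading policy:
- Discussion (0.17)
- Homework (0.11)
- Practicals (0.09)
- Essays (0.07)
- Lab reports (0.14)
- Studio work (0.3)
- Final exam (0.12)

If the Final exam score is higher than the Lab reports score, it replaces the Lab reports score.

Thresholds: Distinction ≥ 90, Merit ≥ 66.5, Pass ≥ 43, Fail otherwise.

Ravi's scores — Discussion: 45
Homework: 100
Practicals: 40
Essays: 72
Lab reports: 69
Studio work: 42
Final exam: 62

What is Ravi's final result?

Pass

Final exam (62) ≤ Lab reports (69), so Lab reports stays at 69.
Weighted total:
  Discussion 45 × 0.17 = 7.65
  Homework 100 × 0.11 = 11
  Practicals 40 × 0.09 = 3.6
  Essays 72 × 0.07 = 5.04
  Lab reports 69 × 0.14 = 9.66
  Studio work 42 × 0.3 = 12.6
  Final exam 62 × 0.12 = 7.44
Sum = 56.99
56.99 is ≥ 43 and < 66.5 → Pass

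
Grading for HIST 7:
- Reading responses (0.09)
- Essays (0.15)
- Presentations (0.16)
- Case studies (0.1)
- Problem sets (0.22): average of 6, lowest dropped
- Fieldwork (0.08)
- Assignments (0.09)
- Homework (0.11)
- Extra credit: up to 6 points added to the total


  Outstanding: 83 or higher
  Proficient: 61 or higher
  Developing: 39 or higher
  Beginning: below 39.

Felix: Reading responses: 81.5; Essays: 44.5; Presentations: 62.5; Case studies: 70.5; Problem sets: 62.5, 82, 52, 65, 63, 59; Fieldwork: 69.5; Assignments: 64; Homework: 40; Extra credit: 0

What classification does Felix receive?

Proficient

Problem sets: drop 52 → average of remaining 5 = 331.5/5 = 66.3
Weighted total:
  Reading responses 81.5 × 0.09 = 7.335
  Essays 44.5 × 0.15 = 6.675
  Presentations 62.5 × 0.16 = 10
  Case studies 70.5 × 0.1 = 7.05
  Problem sets 66.3 × 0.22 = 14.586
  Fieldwork 69.5 × 0.08 = 5.56
  Assignments 64 × 0.09 = 5.76
  Homework 40 × 0.11 = 4.4
Sum = 61.366
Extra credit: 61.366 + 0 = 61.366
61.366 is ≥ 61 and < 83 → Proficient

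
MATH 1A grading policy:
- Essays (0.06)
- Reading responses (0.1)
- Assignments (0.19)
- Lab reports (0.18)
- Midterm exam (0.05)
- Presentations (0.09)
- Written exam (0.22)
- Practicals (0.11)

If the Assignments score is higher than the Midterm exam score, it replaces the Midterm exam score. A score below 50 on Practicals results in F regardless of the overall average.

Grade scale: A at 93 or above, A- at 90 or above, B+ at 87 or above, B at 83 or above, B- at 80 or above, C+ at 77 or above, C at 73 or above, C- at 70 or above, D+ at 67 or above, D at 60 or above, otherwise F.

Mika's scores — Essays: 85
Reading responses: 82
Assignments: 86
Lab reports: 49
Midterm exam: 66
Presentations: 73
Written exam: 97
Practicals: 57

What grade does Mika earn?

C

Assignments (86) > Midterm exam (66), so Midterm exam counts as 86.
Practicals score 57 ≥ 50: minimum met.
Weighted total:
  Essays 85 × 0.06 = 5.1
  Reading responses 82 × 0.1 = 8.2
  Assignments 86 × 0.19 = 16.34
  Lab reports 49 × 0.18 = 8.82
  Midterm exam 86 × 0.05 = 4.3
  Presentations 73 × 0.09 = 6.57
  Written exam 97 × 0.22 = 21.34
  Practicals 57 × 0.11 = 6.27
Sum = 76.94
76.94 is ≥ 73 and < 77 → C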